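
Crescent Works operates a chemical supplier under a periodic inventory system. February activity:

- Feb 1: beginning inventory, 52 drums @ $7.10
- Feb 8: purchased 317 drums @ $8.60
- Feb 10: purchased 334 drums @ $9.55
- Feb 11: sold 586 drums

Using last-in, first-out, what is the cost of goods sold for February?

COGS = $5,356.90

Feb 11, 586 sold [LIFO — newest first]: 334 @ $9.55 + 252 @ $8.60 = $5,356.90
Ending inventory: 52 @ $7.10 + 65 @ $8.60 = $928.20
Check: goods available $6,285.10 = COGS $5,356.90 + ending $928.20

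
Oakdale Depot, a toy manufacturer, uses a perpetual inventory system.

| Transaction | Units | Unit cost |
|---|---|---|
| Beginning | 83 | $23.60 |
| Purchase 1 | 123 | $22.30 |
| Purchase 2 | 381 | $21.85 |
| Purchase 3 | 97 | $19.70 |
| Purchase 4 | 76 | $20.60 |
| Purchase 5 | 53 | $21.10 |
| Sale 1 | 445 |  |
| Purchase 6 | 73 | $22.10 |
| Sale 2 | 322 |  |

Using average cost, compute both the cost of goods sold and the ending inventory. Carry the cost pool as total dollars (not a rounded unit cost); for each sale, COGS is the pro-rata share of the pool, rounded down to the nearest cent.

COGS = $16,647.00; ending inventory = $2,587.65

After Beginning: 83 on hand, pool $1,958.80 (≈ $23.6000 each)
After Purchase 1: 206 on hand, pool $4,701.70 (≈ $22.8238 each)
After Purchase 2: 587 on hand, pool $13,026.55 (≈ $22.1917 each)
After Purchase 3: 684 on hand, pool $14,937.45 (≈ $21.8384 each)
After Purchase 4: 760 on hand, pool $16,503.05 (≈ $21.7145 each)
After Purchase 5: 813 on hand, pool $17,621.35 (≈ $21.6745 each)
Sale 1, sell 445: 445/813 × $17,621.35 → $9,645.14
After Purchase 6: 441 on hand, pool $9,589.51 (≈ $21.7449 each)
Sale 2, sell 322: 322/441 × $9,589.51 → $7,001.86
Total COGS = $9,645.14 + $7,001.86 = $16,647.00
Ending inventory (cost pool remaining) = $2,587.65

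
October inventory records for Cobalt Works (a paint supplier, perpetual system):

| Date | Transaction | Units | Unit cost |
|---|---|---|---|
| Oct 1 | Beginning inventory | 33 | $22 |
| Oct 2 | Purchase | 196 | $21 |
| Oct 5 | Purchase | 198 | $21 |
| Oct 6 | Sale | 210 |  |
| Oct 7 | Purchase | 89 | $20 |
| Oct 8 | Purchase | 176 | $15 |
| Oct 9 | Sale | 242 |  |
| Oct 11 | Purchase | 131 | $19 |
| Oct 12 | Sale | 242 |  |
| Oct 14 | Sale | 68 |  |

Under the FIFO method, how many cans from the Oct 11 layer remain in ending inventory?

61

Oct 6, 210 sold [FIFO — oldest first]: 33 @ $22 + 177 @ $21 = $4,443
Oct 9, 242 sold [FIFO — oldest first]: 19 @ $21 + 198 @ $21 + 25 @ $20 = $5,057
Oct 12, 242 sold [FIFO — oldest first]: 64 @ $20 + 176 @ $15 + 2 @ $19 = $3,958
Oct 14, 68 sold [FIFO — oldest first]: 68 @ $19 = $1,292
Total COGS = $4,443 + $5,057 + $3,958 + $1,292 = $14,750
Ending inventory: 61 @ $19 = $1,159
Check: goods available $15,909 = COGS $14,750 + ending $1,159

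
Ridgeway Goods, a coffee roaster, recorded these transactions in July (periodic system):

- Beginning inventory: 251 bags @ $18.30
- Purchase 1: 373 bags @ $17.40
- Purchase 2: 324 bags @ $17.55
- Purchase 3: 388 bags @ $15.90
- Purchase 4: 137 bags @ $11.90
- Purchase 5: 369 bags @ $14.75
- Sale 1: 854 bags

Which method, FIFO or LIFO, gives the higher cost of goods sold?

FIFO

FIFO COGS: 251 @ $18.30 + 373 @ $17.40 + 230 @ $17.55 = $15,120.00
LIFO COGS: 369 @ $14.75 + 137 @ $11.90 + 348 @ $15.90 = $12,606.25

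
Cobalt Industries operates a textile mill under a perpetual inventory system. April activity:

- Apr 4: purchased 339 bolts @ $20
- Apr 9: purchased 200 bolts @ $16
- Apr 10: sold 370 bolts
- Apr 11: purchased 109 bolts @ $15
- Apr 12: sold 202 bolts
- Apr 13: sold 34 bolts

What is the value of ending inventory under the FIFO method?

Apr 10, 370 sold [FIFO — oldest first]: 339 @ $20 + 31 @ $16 = $7,276
Apr 12, 202 sold [FIFO — oldest first]: 169 @ $16 + 33 @ $15 = $3,199
Apr 13, 34 sold [FIFO — oldest first]: 34 @ $15 = $510
Total COGS = $7,276 + $3,199 + $510 = $10,985
Ending inventory: 42 @ $15 = $630

Ending inventory = $630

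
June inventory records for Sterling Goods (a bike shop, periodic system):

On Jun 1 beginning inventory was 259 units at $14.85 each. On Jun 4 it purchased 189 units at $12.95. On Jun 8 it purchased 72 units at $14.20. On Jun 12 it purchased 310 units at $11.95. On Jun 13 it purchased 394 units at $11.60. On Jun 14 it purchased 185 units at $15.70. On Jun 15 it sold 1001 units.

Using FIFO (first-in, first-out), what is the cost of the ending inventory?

Ending inventory = $5,491.30

Jun 15, 1001 sold [FIFO — oldest first]: 259 @ $14.85 + 189 @ $12.95 + 72 @ $14.20 + 310 @ $11.95 + 171 @ $11.60 = $13,004.20
Ending inventory: 223 @ $11.60 + 185 @ $15.70 = $5,491.30
Check: goods available $18,495.50 = COGS $13,004.20 + ending $5,491.30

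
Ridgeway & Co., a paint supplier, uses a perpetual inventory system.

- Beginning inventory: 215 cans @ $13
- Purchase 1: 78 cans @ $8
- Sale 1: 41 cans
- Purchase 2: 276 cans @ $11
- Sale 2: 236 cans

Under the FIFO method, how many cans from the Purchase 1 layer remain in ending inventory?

Sale 1 (41) [FIFO — oldest first]: 41 @ $13 = $533
Sale 2 (236) [FIFO — oldest first]: 174 @ $13 + 62 @ $8 = $2,758
Total COGS = $533 + $2,758 = $3,291
Ending inventory: 16 @ $8 + 276 @ $11 = $3,164
Check: goods available $6,455 = COGS $3,291 + ending $3,164

16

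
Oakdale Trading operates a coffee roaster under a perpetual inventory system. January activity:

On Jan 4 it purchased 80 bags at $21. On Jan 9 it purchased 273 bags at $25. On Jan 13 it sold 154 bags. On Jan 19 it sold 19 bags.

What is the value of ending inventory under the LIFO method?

Jan 13, 154 sold [LIFO — newest first]: 154 @ $25 = $3,850
Jan 19, 19 sold [LIFO — newest first]: 19 @ $25 = $475
Total COGS = $3,850 + $475 = $4,325
Ending inventory: 80 @ $21 + 100 @ $25 = $4,180

Ending inventory = $4,180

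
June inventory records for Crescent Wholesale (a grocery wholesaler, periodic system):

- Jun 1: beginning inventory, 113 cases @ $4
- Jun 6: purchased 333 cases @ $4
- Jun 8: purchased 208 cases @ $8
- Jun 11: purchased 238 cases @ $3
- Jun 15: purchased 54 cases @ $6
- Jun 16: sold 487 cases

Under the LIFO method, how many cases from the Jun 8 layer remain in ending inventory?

Jun 16, 487 sold [LIFO — newest first]: 54 @ $6 + 238 @ $3 + 195 @ $8 = $2,598
Ending inventory: 113 @ $4 + 333 @ $4 + 13 @ $8 = $1,888
Check: goods available $4,486 = COGS $2,598 + ending $1,888

13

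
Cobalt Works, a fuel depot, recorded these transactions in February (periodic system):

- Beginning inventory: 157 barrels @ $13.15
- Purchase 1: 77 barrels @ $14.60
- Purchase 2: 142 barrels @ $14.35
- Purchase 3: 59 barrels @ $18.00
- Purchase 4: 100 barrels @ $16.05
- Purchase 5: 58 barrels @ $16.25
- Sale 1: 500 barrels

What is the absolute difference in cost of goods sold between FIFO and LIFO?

FIFO COGS: 157 @ $13.15 + 77 @ $14.60 + 142 @ $14.35 + 59 @ $18.00 + 65 @ $16.05 = $7,331.70
LIFO COGS: 58 @ $16.25 + 100 @ $16.05 + 59 @ $18.00 + 142 @ $14.35 + 77 @ $14.60 + 64 @ $13.15 = $7,613.00
Difference = |$7,331.70 − $7,613.00| = $281.30

$281.30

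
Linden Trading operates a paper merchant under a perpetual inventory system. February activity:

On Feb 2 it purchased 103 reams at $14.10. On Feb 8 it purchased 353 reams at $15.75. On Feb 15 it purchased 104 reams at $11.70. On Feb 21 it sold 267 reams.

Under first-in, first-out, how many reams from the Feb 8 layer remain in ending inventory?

Feb 21, 267 sold [FIFO — oldest first]: 103 @ $14.10 + 164 @ $15.75 = $4,035.30
Ending inventory: 189 @ $15.75 + 104 @ $11.70 = $4,193.55
Check: goods available $8,228.85 = COGS $4,035.30 + ending $4,193.55

189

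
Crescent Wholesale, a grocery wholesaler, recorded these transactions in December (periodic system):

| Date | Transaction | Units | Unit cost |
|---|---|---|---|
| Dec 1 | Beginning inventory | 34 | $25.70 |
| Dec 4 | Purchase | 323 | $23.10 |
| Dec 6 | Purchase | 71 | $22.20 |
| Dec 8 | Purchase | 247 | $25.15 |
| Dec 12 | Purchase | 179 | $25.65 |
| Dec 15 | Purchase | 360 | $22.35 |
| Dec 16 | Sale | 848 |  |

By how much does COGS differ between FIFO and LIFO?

FIFO COGS: 34 @ $25.70 + 323 @ $23.10 + 71 @ $22.20 + 247 @ $25.15 + 173 @ $25.65 = $20,560.80
LIFO COGS: 360 @ $22.35 + 179 @ $25.65 + 247 @ $25.15 + 62 @ $22.20 = $20,225.80
Difference = |$20,560.80 − $20,225.80| = $335.00

$335.00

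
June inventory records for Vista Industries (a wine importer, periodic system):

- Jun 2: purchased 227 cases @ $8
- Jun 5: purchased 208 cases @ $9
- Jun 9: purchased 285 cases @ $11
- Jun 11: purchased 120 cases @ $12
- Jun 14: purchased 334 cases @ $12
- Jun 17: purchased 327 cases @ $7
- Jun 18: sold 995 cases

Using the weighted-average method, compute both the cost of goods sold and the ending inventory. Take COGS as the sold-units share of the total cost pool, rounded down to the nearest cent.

Jun 18, sell 995: 995/1501 × $14,560.00 → $9,651.69
Ending inventory (cost pool remaining) = $4,908.31
Check: goods available $14,560.00 = COGS $9,651.69 + ending $4,908.31

COGS = $9,651.69; ending inventory = $4,908.31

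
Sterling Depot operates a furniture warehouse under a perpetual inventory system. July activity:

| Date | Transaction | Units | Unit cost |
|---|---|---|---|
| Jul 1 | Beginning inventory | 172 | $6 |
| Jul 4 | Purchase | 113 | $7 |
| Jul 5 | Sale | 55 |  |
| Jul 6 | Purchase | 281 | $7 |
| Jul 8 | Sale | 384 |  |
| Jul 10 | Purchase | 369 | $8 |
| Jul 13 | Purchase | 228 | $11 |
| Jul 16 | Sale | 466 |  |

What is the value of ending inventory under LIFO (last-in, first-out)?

Jul 5, 55 sold [LIFO — newest first]: 55 @ $7 = $385
Jul 8, 384 sold [LIFO — newest first]: 281 @ $7 + 58 @ $7 + 45 @ $6 = $2,643
Jul 16, 466 sold [LIFO — newest first]: 228 @ $11 + 238 @ $8 = $4,412
Total COGS = $385 + $2,643 + $4,412 = $7,440
Ending inventory: 127 @ $6 + 131 @ $8 = $1,810

Ending inventory = $1,810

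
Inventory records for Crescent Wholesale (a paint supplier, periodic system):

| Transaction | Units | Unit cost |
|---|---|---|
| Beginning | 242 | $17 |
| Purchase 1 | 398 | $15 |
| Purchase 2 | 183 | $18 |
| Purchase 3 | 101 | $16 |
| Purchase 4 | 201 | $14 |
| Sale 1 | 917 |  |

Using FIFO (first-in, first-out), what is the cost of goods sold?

Sale 1 (917) [FIFO — oldest first]: 242 @ $17 + 398 @ $15 + 183 @ $18 + 94 @ $16 = $14,882
Ending inventory: 7 @ $16 + 201 @ $14 = $2,926

COGS = $14,882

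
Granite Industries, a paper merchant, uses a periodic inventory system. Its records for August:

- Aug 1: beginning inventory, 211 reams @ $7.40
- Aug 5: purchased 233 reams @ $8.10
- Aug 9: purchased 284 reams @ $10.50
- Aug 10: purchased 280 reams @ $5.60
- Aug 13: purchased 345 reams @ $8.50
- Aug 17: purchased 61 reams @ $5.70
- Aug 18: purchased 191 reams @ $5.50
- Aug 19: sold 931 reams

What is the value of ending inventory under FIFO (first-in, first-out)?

Aug 19, 931 sold [FIFO — oldest first]: 211 @ $7.40 + 233 @ $8.10 + 284 @ $10.50 + 203 @ $5.60 = $7,567.50
Ending inventory: 77 @ $5.60 + 345 @ $8.50 + 61 @ $5.70 + 191 @ $5.50 = $4,761.90
Check: goods available $12,329.40 = COGS $7,567.50 + ending $4,761.90

Ending inventory = $4,761.90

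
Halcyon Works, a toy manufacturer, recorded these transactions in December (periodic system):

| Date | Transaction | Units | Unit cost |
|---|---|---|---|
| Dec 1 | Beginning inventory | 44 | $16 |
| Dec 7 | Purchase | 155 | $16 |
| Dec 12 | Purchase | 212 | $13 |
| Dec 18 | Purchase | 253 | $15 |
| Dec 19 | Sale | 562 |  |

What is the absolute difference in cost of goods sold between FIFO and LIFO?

$102

FIFO COGS: 44 @ $16 + 155 @ $16 + 212 @ $13 + 151 @ $15 = $8,205
LIFO COGS: 253 @ $15 + 212 @ $13 + 97 @ $16 = $8,103
Difference = |$8,205 − $8,103| = $102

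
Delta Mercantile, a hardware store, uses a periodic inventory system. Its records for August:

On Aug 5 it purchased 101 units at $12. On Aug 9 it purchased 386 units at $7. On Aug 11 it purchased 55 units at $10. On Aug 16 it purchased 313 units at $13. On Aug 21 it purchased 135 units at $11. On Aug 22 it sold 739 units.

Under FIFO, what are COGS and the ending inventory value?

COGS = $7,025; ending inventory = $2,993

Aug 22, 739 sold [FIFO — oldest first]: 101 @ $12 + 386 @ $7 + 55 @ $10 + 197 @ $13 = $7,025
Ending inventory: 116 @ $13 + 135 @ $11 = $2,993
Check: goods available $10,018 = COGS $7,025 + ending $2,993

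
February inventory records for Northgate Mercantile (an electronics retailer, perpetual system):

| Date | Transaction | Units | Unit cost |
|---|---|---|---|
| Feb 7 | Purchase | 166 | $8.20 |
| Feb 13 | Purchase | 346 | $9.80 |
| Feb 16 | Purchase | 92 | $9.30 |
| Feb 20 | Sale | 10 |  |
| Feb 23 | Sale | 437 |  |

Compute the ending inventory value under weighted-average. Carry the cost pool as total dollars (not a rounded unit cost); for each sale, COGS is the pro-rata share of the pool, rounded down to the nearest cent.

Ending inventory = $1,457.61

After Feb 7: 166 on hand, pool $1,361.20 (≈ $8.2000 each)
After Feb 13: 512 on hand, pool $4,752.00 (≈ $9.2812 each)
After Feb 16: 604 on hand, pool $5,607.60 (≈ $9.2841 each)
Feb 20, sell 10: 10/604 × $5,607.60 → $92.84
Feb 23, sell 437: 437/594 × $5,514.76 → $4,057.15
Total COGS = $92.84 + $4,057.15 = $4,149.99
Ending inventory (cost pool remaining) = $1,457.61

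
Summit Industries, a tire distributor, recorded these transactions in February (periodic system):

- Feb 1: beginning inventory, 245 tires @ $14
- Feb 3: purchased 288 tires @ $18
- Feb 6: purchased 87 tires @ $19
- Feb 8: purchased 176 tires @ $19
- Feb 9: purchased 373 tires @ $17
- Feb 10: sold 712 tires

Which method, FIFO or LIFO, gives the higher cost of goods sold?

FIFO COGS: 245 @ $14 + 288 @ $18 + 87 @ $19 + 92 @ $19 = $12,015
LIFO COGS: 373 @ $17 + 176 @ $19 + 87 @ $19 + 76 @ $18 = $12,706

LIFO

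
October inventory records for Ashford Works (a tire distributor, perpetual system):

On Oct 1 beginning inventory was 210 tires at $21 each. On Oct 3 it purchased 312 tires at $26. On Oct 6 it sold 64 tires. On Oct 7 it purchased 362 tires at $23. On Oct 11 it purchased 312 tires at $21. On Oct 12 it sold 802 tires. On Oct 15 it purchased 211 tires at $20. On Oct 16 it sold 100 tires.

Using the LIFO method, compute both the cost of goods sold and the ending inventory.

Oct 6, 64 sold [LIFO — newest first]: 64 @ $26 = $1,664
Oct 12, 802 sold [LIFO — newest first]: 312 @ $21 + 362 @ $23 + 128 @ $26 = $18,206
Oct 16, 100 sold [LIFO — newest first]: 100 @ $20 = $2,000
Total COGS = $1,664 + $18,206 + $2,000 = $21,870
Ending inventory: 210 @ $21 + 120 @ $26 + 111 @ $20 = $9,750

COGS = $21,870; ending inventory = $9,750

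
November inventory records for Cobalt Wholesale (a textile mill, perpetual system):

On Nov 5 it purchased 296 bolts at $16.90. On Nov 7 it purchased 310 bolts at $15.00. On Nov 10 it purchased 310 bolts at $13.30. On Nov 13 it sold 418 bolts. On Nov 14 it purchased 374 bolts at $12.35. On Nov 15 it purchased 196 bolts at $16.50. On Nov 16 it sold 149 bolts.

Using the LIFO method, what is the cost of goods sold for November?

Nov 13, 418 sold [LIFO — newest first]: 310 @ $13.30 + 108 @ $15.00 = $5,743.00
Nov 16, 149 sold [LIFO — newest first]: 149 @ $16.50 = $2,458.50
Total COGS = $5,743.00 + $2,458.50 = $8,201.50
Ending inventory: 296 @ $16.90 + 202 @ $15.00 + 374 @ $12.35 + 47 @ $16.50 = $13,426.80
Check: goods available $21,628.30 = COGS $8,201.50 + ending $13,426.80

COGS = $8,201.50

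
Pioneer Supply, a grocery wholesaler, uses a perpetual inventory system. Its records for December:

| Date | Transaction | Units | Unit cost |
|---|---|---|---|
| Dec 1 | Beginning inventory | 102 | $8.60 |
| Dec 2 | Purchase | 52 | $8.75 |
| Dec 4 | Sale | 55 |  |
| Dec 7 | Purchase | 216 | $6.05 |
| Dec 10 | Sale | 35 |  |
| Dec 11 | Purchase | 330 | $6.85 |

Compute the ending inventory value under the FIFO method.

Ending inventory = $4,125.50

Dec 4, 55 sold [FIFO — oldest first]: 55 @ $8.60 = $473.00
Dec 10, 35 sold [FIFO — oldest first]: 35 @ $8.60 = $301.00
Total COGS = $473.00 + $301.00 = $774.00
Ending inventory: 12 @ $8.60 + 52 @ $8.75 + 216 @ $6.05 + 330 @ $6.85 = $4,125.50
Check: goods available $4,899.50 = COGS $774.00 + ending $4,125.50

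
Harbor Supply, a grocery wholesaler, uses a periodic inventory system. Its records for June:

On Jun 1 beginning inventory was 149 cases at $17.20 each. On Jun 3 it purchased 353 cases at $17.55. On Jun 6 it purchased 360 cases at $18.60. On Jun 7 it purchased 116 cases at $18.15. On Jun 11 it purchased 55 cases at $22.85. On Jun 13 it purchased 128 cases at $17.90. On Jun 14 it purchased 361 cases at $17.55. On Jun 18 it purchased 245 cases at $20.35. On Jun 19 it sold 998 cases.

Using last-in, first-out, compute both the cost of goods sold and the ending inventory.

Jun 19, 998 sold [LIFO — newest first]: 245 @ $20.35 + 361 @ $17.55 + 128 @ $17.90 + 55 @ $22.85 + 116 @ $18.15 + 93 @ $18.60 = $18,704.45
Ending inventory: 149 @ $17.20 + 353 @ $17.55 + 267 @ $18.60 = $13,724.15
Check: goods available $32,428.60 = COGS $18,704.45 + ending $13,724.15

COGS = $18,704.45; ending inventory = $13,724.15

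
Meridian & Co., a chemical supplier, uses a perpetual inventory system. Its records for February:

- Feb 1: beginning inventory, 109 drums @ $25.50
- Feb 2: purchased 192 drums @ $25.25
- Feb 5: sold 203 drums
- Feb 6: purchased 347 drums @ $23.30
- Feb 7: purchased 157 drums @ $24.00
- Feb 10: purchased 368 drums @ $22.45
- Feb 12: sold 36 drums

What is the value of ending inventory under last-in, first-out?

Ending inventory = $21,805.50

Feb 5, 203 sold [LIFO — newest first]: 192 @ $25.25 + 11 @ $25.50 = $5,128.50
Feb 12, 36 sold [LIFO — newest first]: 36 @ $22.45 = $808.20
Total COGS = $5,128.50 + $808.20 = $5,936.70
Ending inventory: 98 @ $25.50 + 347 @ $23.30 + 157 @ $24.00 + 332 @ $22.45 = $21,805.50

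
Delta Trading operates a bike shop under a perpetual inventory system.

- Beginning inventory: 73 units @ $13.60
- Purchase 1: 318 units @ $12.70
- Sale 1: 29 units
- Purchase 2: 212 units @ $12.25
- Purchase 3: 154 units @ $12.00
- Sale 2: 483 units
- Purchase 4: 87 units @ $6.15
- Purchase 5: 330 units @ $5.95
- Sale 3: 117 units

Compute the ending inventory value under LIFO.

Ending inventory = $4,979.60

Sale 1 (29) [LIFO — newest first]: 29 @ $12.70 = $368.30
Sale 2 (483) [LIFO — newest first]: 154 @ $12.00 + 212 @ $12.25 + 117 @ $12.70 = $5,930.90
Sale 3 (117) [LIFO — newest first]: 117 @ $5.95 = $696.15
Total COGS = $368.30 + $5,930.90 + $696.15 = $6,995.35
Ending inventory: 73 @ $13.60 + 172 @ $12.70 + 87 @ $6.15 + 213 @ $5.95 = $4,979.60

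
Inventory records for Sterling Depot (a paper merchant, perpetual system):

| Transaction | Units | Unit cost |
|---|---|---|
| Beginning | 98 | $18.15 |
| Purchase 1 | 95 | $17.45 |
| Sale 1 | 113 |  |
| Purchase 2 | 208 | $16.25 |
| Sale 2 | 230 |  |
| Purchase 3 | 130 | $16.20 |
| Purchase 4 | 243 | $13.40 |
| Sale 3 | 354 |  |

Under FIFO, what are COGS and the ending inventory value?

COGS = $11,146.85; ending inventory = $1,031.80

Sale 1 (113) [FIFO — oldest first]: 98 @ $18.15 + 15 @ $17.45 = $2,040.45
Sale 2 (230) [FIFO — oldest first]: 80 @ $17.45 + 150 @ $16.25 = $3,833.50
Sale 3 (354) [FIFO — oldest first]: 58 @ $16.25 + 130 @ $16.20 + 166 @ $13.40 = $5,272.90
Total COGS = $2,040.45 + $3,833.50 + $5,272.90 = $11,146.85
Ending inventory: 77 @ $13.40 = $1,031.80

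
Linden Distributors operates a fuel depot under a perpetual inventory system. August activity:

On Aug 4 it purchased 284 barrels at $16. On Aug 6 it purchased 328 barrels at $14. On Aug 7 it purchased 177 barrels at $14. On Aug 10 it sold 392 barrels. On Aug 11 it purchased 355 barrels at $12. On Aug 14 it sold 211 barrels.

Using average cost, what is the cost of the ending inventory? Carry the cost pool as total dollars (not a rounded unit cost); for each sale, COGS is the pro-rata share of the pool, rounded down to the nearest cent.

After Aug 4: 284 on hand, pool $4,544.00 (≈ $16.0000 each)
After Aug 6: 612 on hand, pool $9,136.00 (≈ $14.9281 each)
After Aug 7: 789 on hand, pool $11,614.00 (≈ $14.7199 each)
Aug 10, sell 392: 392/789 × $11,614.00 → $5,770.20
After Aug 11: 752 on hand, pool $10,103.80 (≈ $13.4359 each)
Aug 14, sell 211: 211/752 × $10,103.80 → $2,834.97
Total COGS = $5,770.20 + $2,834.97 = $8,605.17
Ending inventory (cost pool remaining) = $7,268.83

Ending inventory = $7,268.83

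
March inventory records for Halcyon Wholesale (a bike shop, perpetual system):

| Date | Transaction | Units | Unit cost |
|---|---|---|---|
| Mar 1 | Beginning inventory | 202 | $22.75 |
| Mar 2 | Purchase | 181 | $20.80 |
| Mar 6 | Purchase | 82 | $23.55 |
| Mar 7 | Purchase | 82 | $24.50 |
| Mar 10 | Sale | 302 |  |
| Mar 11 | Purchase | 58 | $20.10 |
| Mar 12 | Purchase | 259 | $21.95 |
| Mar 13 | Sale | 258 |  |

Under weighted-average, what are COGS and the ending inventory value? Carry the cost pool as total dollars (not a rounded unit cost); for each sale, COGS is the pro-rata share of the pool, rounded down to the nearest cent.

After Mar 1: 202 on hand, pool $4,595.50 (≈ $22.7500 each)
After Mar 2: 383 on hand, pool $8,360.30 (≈ $21.8285 each)
After Mar 6: 465 on hand, pool $10,291.40 (≈ $22.1320 each)
After Mar 7: 547 on hand, pool $12,300.40 (≈ $22.4870 each)
Mar 10, sell 302: 302/547 × $12,300.40 → $6,791.08
After Mar 11: 303 on hand, pool $6,675.12 (≈ $22.0301 each)
After Mar 12: 562 on hand, pool $12,360.17 (≈ $21.9932 each)
Mar 13, sell 258: 258/562 × $12,360.17 → $5,674.24
Total COGS = $6,791.08 + $5,674.24 = $12,465.32
Ending inventory (cost pool remaining) = $6,685.93

COGS = $12,465.32; ending inventory = $6,685.93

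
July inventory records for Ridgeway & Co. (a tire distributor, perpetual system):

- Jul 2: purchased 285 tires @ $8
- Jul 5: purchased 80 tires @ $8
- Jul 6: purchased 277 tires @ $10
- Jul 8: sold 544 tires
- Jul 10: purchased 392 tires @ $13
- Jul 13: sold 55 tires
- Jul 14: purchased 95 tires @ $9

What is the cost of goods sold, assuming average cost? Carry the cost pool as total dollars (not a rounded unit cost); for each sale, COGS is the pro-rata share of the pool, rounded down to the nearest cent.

After Jul 2: 285 on hand, pool $2,280.00 (≈ $8.0000 each)
After Jul 5: 365 on hand, pool $2,920.00 (≈ $8.0000 each)
After Jul 6: 642 on hand, pool $5,690.00 (≈ $8.8629 each)
Jul 8, sell 544: 544/642 × $5,690.00 → $4,821.43
After Jul 10: 490 on hand, pool $5,964.57 (≈ $12.1726 each)
Jul 13, sell 55: 55/490 × $5,964.57 → $669.49
After Jul 14: 530 on hand, pool $6,150.08 (≈ $11.6039 each)
Total COGS = $4,821.43 + $669.49 = $5,490.92
Ending inventory (cost pool remaining) = $6,150.08

COGS = $5,490.92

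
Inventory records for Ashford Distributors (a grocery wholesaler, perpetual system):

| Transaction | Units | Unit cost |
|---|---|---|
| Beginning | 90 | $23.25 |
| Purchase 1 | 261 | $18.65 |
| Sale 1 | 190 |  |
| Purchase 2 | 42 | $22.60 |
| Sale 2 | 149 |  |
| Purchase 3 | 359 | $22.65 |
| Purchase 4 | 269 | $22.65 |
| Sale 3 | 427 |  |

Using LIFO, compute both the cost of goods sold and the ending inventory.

COGS = $16,325.40; ending inventory = $5,808.15

Sale 1 (190) [LIFO — newest first]: 190 @ $18.65 = $3,543.50
Sale 2 (149) [LIFO — newest first]: 42 @ $22.60 + 71 @ $18.65 + 36 @ $23.25 = $3,110.35
Sale 3 (427) [LIFO — newest first]: 269 @ $22.65 + 158 @ $22.65 = $9,671.55
Total COGS = $3,543.50 + $3,110.35 + $9,671.55 = $16,325.40
Ending inventory: 54 @ $23.25 + 201 @ $22.65 = $5,808.15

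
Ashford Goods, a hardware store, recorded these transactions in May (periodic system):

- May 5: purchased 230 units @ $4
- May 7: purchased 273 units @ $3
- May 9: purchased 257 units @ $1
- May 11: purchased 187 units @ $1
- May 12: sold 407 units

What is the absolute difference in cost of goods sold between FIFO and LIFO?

$1,044

FIFO COGS: 230 @ $4 + 177 @ $3 = $1,451
LIFO COGS: 187 @ $1 + 220 @ $1 = $407
Difference = |$1,451 − $407| = $1,044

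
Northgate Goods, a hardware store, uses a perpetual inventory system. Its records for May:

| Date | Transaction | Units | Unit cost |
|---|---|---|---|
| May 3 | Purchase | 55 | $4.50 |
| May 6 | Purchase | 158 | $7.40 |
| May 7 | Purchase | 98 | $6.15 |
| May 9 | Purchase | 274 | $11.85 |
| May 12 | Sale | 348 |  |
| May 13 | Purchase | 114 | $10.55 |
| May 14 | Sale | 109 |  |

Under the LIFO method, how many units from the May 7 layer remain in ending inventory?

May 12, 348 sold [LIFO — newest first]: 274 @ $11.85 + 74 @ $6.15 = $3,702.00
May 14, 109 sold [LIFO — newest first]: 109 @ $10.55 = $1,149.95
Total COGS = $3,702.00 + $1,149.95 = $4,851.95
Ending inventory: 55 @ $4.50 + 158 @ $7.40 + 24 @ $6.15 + 5 @ $10.55 = $1,617.05

24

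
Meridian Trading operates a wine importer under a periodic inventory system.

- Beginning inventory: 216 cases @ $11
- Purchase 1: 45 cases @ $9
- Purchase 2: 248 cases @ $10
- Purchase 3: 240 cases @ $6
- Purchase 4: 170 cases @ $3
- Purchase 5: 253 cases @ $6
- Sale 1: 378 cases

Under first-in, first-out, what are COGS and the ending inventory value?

Sale 1 (378) [FIFO — oldest first]: 216 @ $11 + 45 @ $9 + 117 @ $10 = $3,951
Ending inventory: 131 @ $10 + 240 @ $6 + 170 @ $3 + 253 @ $6 = $4,778
Check: goods available $8,729 = COGS $3,951 + ending $4,778

COGS = $3,951; ending inventory = $4,778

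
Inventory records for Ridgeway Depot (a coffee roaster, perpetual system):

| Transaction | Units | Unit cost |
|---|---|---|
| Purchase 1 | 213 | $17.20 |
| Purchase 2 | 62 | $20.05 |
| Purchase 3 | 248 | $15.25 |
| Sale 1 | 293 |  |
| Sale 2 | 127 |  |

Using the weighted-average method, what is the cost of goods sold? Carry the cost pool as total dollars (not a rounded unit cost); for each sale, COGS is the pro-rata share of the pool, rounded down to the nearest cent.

After Purchase 1: 213 on hand, pool $3,663.60 (≈ $17.2000 each)
After Purchase 2: 275 on hand, pool $4,906.70 (≈ $17.8425 each)
After Purchase 3: 523 on hand, pool $8,688.70 (≈ $16.6132 each)
Sale 1, sell 293: 293/523 × $8,688.70 → $4,867.66
Sale 2, sell 127: 127/230 × $3,821.04 → $2,109.87
Total COGS = $4,867.66 + $2,109.87 = $6,977.53
Ending inventory (cost pool remaining) = $1,711.17
Check: goods available $8,688.70 = COGS $6,977.53 + ending $1,711.17

COGS = $6,977.53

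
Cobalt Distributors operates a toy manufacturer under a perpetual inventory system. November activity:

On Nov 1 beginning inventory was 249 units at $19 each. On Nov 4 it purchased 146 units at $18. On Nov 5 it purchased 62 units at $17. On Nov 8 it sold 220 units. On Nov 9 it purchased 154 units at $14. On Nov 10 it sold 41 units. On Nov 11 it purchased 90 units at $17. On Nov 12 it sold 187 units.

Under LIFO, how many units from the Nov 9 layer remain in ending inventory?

Nov 8, 220 sold [LIFO — newest first]: 62 @ $17 + 146 @ $18 + 12 @ $19 = $3,910
Nov 10, 41 sold [LIFO — newest first]: 41 @ $14 = $574
Nov 12, 187 sold [LIFO — newest first]: 90 @ $17 + 97 @ $14 = $2,888
Total COGS = $3,910 + $574 + $2,888 = $7,372
Ending inventory: 237 @ $19 + 16 @ $14 = $4,727

16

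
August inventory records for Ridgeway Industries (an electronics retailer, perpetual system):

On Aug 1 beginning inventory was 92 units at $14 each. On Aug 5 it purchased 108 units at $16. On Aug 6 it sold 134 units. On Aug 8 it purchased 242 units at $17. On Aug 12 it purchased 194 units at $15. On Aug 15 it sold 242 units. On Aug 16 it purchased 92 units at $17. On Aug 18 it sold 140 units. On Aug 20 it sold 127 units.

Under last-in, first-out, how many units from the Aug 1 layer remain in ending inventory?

Aug 6, 134 sold [LIFO — newest first]: 108 @ $16 + 26 @ $14 = $2,092
Aug 15, 242 sold [LIFO — newest first]: 194 @ $15 + 48 @ $17 = $3,726
Aug 18, 140 sold [LIFO — newest first]: 92 @ $17 + 48 @ $17 = $2,380
Aug 20, 127 sold [LIFO — newest first]: 127 @ $17 = $2,159
Total COGS = $2,092 + $3,726 + $2,380 + $2,159 = $10,357
Ending inventory: 66 @ $14 + 19 @ $17 = $1,247
Check: goods available $11,604 = COGS $10,357 + ending $1,247

66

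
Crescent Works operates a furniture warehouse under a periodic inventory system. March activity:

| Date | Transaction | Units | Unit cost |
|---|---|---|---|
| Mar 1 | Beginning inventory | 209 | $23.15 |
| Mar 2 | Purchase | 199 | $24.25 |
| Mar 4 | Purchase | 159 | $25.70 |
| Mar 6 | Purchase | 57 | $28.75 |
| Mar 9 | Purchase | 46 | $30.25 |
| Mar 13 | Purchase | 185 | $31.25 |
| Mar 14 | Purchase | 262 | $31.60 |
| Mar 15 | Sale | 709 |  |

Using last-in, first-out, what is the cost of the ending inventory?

Ending inventory = $9,664.10

Mar 15, 709 sold [LIFO — newest first]: 262 @ $31.60 + 185 @ $31.25 + 46 @ $30.25 + 57 @ $28.75 + 159 @ $25.70 = $21,177.00
Ending inventory: 209 @ $23.15 + 199 @ $24.25 = $9,664.10
Check: goods available $30,841.10 = COGS $21,177.00 + ending $9,664.10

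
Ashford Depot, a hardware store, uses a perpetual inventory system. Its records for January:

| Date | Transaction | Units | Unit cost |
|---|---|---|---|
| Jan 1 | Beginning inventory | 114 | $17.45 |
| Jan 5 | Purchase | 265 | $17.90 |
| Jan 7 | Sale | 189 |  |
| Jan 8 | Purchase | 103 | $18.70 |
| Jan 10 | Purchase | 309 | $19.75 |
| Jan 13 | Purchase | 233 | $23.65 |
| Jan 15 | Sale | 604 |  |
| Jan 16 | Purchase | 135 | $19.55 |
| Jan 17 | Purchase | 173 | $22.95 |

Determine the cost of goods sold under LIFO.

Jan 7, 189 sold [LIFO — newest first]: 189 @ $17.90 = $3,383.10
Jan 15, 604 sold [LIFO — newest first]: 233 @ $23.65 + 309 @ $19.75 + 62 @ $18.70 = $12,772.60
Total COGS = $3,383.10 + $12,772.60 = $16,155.70
Ending inventory: 114 @ $17.45 + 76 @ $17.90 + 41 @ $18.70 + 135 @ $19.55 + 173 @ $22.95 = $10,726.00

COGS = $16,155.70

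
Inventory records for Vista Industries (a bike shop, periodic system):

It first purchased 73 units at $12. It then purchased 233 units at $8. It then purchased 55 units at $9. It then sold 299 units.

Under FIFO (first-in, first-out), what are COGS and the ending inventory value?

COGS = $2,684; ending inventory = $551

Sale 1 (299) [FIFO — oldest first]: 73 @ $12 + 226 @ $8 = $2,684
Ending inventory: 7 @ $8 + 55 @ $9 = $551
Check: goods available $3,235 = COGS $2,684 + ending $551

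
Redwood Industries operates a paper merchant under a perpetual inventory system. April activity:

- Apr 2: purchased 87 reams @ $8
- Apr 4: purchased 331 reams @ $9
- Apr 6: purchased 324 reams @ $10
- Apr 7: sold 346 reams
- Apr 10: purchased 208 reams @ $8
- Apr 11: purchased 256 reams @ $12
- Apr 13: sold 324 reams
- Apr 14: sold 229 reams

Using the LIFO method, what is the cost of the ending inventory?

Ending inventory = $2,676

Apr 7, 346 sold [LIFO — newest first]: 324 @ $10 + 22 @ $9 = $3,438
Apr 13, 324 sold [LIFO — newest first]: 256 @ $12 + 68 @ $8 = $3,616
Apr 14, 229 sold [LIFO — newest first]: 140 @ $8 + 89 @ $9 = $1,921
Total COGS = $3,438 + $3,616 + $1,921 = $8,975
Ending inventory: 87 @ $8 + 220 @ $9 = $2,676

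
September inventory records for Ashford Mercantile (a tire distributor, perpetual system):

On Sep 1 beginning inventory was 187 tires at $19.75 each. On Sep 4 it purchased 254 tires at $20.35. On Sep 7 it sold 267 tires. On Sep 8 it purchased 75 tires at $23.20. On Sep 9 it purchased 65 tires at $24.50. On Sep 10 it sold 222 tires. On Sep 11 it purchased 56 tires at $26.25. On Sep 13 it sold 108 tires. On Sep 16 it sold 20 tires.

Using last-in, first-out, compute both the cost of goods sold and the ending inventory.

Sep 7, 267 sold [LIFO — newest first]: 254 @ $20.35 + 13 @ $19.75 = $5,425.65
Sep 10, 222 sold [LIFO — newest first]: 65 @ $24.50 + 75 @ $23.20 + 82 @ $19.75 = $4,952.00
Sep 13, 108 sold [LIFO — newest first]: 56 @ $26.25 + 52 @ $19.75 = $2,497.00
Sep 16, 20 sold [LIFO — newest first]: 20 @ $19.75 = $395.00
Total COGS = $5,425.65 + $4,952.00 + $2,497.00 + $395.00 = $13,269.65
Ending inventory: 20 @ $19.75 = $395.00

COGS = $13,269.65; ending inventory = $395.00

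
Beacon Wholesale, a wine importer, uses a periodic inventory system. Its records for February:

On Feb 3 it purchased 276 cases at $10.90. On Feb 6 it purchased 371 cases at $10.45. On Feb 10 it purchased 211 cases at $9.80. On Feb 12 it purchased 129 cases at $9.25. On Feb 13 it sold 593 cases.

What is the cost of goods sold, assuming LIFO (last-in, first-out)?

Feb 13, 593 sold [LIFO — newest first]: 129 @ $9.25 + 211 @ $9.80 + 253 @ $10.45 = $5,904.90
Ending inventory: 276 @ $10.90 + 118 @ $10.45 = $4,241.50
Check: goods available $10,146.40 = COGS $5,904.90 + ending $4,241.50

COGS = $5,904.90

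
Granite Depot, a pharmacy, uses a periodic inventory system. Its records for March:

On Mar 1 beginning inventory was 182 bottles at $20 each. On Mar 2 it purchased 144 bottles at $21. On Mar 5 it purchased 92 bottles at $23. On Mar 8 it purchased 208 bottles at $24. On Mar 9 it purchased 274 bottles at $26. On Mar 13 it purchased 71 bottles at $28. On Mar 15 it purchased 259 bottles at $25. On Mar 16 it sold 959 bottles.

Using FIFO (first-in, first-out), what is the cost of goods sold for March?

COGS = $22,548

Mar 16, 959 sold [FIFO — oldest first]: 182 @ $20 + 144 @ $21 + 92 @ $23 + 208 @ $24 + 274 @ $26 + 59 @ $28 = $22,548
Ending inventory: 12 @ $28 + 259 @ $25 = $6,811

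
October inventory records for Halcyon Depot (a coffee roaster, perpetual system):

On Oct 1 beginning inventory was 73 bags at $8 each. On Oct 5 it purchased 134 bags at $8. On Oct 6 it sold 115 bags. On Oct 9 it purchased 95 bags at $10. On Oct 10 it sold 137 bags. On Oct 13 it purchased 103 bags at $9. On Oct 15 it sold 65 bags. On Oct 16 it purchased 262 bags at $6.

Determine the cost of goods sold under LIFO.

COGS = $2,791

Oct 6, 115 sold [LIFO — newest first]: 115 @ $8 = $920
Oct 10, 137 sold [LIFO — newest first]: 95 @ $10 + 19 @ $8 + 23 @ $8 = $1,286
Oct 15, 65 sold [LIFO — newest first]: 65 @ $9 = $585
Total COGS = $920 + $1,286 + $585 = $2,791
Ending inventory: 50 @ $8 + 38 @ $9 + 262 @ $6 = $2,314
Check: goods available $5,105 = COGS $2,791 + ending $2,314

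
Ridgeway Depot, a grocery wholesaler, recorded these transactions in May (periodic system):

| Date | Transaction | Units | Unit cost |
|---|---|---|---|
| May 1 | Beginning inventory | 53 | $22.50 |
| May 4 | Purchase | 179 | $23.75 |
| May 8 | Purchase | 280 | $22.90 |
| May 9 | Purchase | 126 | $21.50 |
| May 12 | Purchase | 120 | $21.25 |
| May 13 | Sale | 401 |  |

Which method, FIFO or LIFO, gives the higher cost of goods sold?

FIFO

FIFO COGS: 53 @ $22.50 + 179 @ $23.75 + 169 @ $22.90 = $9,313.85
LIFO COGS: 120 @ $21.25 + 126 @ $21.50 + 155 @ $22.90 = $8,808.50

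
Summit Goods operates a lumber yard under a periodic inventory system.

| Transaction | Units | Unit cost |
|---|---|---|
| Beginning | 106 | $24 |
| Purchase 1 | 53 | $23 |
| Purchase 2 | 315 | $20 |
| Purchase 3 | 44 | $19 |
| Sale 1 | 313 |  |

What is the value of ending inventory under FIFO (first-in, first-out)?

Sale 1 (313) [FIFO — oldest first]: 106 @ $24 + 53 @ $23 + 154 @ $20 = $6,843
Ending inventory: 161 @ $20 + 44 @ $19 = $4,056

Ending inventory = $4,056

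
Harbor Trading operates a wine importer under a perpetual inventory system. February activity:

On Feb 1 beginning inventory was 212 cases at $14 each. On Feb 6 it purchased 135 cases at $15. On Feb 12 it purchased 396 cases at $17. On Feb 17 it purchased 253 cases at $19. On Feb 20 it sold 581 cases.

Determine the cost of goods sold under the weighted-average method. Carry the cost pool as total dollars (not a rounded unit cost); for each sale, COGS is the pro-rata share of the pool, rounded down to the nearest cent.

After Feb 1: 212 on hand, pool $2,968.00 (≈ $14.0000 each)
After Feb 6: 347 on hand, pool $4,993.00 (≈ $14.3890 each)
After Feb 12: 743 on hand, pool $11,725.00 (≈ $15.7806 each)
After Feb 17: 996 on hand, pool $16,532.00 (≈ $16.5984 each)
Feb 20, sell 581: 581/996 × $16,532.00 → $9,643.66
Ending inventory (cost pool remaining) = $6,888.34
Check: goods available $16,532.00 = COGS $9,643.66 + ending $6,888.34

COGS = $9,643.66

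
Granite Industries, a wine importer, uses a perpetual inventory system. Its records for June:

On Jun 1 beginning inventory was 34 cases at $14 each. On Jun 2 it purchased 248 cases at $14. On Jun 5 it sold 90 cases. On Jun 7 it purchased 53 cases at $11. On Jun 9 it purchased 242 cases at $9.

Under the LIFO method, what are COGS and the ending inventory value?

COGS = $1,260; ending inventory = $5,449

Jun 5, 90 sold [LIFO — newest first]: 90 @ $14 = $1,260
Ending inventory: 34 @ $14 + 158 @ $14 + 53 @ $11 + 242 @ $9 = $5,449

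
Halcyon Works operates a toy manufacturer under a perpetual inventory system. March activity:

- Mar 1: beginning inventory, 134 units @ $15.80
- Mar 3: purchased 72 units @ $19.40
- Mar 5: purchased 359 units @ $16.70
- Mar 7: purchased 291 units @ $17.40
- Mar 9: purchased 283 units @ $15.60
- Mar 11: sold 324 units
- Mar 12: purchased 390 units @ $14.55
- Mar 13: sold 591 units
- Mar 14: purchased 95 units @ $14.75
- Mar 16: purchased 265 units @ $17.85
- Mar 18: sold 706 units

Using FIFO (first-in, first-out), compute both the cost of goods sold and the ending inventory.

Mar 11, 324 sold [FIFO — oldest first]: 134 @ $15.80 + 72 @ $19.40 + 118 @ $16.70 = $5,484.60
Mar 13, 591 sold [FIFO — oldest first]: 241 @ $16.70 + 291 @ $17.40 + 59 @ $15.60 = $10,008.50
Mar 18, 706 sold [FIFO — oldest first]: 224 @ $15.60 + 390 @ $14.55 + 92 @ $14.75 = $10,525.90
Total COGS = $5,484.60 + $10,008.50 + $10,525.90 = $26,019.00
Ending inventory: 3 @ $14.75 + 265 @ $17.85 = $4,774.50

COGS = $26,019.00; ending inventory = $4,774.50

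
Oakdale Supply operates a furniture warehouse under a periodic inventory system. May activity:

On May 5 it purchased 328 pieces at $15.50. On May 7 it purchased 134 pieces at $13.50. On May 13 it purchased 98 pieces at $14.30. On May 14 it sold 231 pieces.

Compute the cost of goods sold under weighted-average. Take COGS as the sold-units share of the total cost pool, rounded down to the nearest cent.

COGS = $3,421.44

May 14, sell 231: 231/560 × $8,294.40 → $3,421.44
Ending inventory (cost pool remaining) = $4,872.96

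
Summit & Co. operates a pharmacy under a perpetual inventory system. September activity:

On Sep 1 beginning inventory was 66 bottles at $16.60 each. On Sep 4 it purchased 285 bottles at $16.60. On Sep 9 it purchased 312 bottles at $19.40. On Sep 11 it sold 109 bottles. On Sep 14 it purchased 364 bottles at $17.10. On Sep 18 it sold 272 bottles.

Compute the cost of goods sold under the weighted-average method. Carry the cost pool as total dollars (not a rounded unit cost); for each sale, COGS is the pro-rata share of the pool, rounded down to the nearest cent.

After Sep 1: 66 on hand, pool $1,095.60 (≈ $16.6000 each)
After Sep 4: 351 on hand, pool $5,826.60 (≈ $16.6000 each)
After Sep 9: 663 on hand, pool $11,879.40 (≈ $17.9176 each)
Sep 11, sell 109: 109/663 × $11,879.40 → $1,953.02
After Sep 14: 918 on hand, pool $16,150.78 (≈ $17.5934 each)
Sep 18, sell 272: 272/918 × $16,150.78 → $4,785.41
Total COGS = $1,953.02 + $4,785.41 = $6,738.43
Ending inventory (cost pool remaining) = $11,365.37
Check: goods available $18,103.80 = COGS $6,738.43 + ending $11,365.37

COGS = $6,738.43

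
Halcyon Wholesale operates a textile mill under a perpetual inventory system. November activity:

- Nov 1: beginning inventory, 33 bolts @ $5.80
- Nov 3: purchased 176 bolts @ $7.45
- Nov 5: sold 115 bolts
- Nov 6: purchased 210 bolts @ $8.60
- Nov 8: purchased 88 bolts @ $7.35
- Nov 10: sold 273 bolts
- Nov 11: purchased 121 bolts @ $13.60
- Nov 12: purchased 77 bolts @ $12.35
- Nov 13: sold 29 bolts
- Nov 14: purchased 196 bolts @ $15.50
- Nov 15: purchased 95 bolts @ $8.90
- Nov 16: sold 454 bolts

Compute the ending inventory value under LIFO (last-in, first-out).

Ending inventory = $942.45

Nov 5, 115 sold [LIFO — newest first]: 115 @ $7.45 = $856.75
Nov 10, 273 sold [LIFO — newest first]: 88 @ $7.35 + 185 @ $8.60 = $2,237.80
Nov 13, 29 sold [LIFO — newest first]: 29 @ $12.35 = $358.15
Nov 16, 454 sold [LIFO — newest first]: 95 @ $8.90 + 196 @ $15.50 + 48 @ $12.35 + 115 @ $13.60 = $6,040.30
Total COGS = $856.75 + $2,237.80 + $358.15 + $6,040.30 = $9,493.00
Ending inventory: 33 @ $5.80 + 61 @ $7.45 + 25 @ $8.60 + 6 @ $13.60 = $942.45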